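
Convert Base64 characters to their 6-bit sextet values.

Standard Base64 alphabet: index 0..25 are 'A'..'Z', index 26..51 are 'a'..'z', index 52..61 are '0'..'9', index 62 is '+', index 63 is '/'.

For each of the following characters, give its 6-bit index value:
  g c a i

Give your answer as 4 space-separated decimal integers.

Answer: 32 28 26 34

Derivation:
'g': a..z range, 26 + ord('g') − ord('a') = 32
'c': a..z range, 26 + ord('c') − ord('a') = 28
'a': a..z range, 26 + ord('a') − ord('a') = 26
'i': a..z range, 26 + ord('i') − ord('a') = 34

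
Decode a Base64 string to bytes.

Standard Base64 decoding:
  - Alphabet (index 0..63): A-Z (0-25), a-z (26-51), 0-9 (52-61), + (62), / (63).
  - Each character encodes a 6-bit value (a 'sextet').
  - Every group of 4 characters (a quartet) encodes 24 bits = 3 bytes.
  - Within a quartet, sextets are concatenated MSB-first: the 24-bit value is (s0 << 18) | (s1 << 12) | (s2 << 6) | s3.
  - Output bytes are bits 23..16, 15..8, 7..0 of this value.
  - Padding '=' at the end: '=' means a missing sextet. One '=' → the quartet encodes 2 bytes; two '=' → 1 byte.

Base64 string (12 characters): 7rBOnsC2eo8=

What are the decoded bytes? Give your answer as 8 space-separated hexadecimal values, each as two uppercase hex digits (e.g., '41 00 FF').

After char 0 ('7'=59): chars_in_quartet=1 acc=0x3B bytes_emitted=0
After char 1 ('r'=43): chars_in_quartet=2 acc=0xEEB bytes_emitted=0
After char 2 ('B'=1): chars_in_quartet=3 acc=0x3BAC1 bytes_emitted=0
After char 3 ('O'=14): chars_in_quartet=4 acc=0xEEB04E -> emit EE B0 4E, reset; bytes_emitted=3
After char 4 ('n'=39): chars_in_quartet=1 acc=0x27 bytes_emitted=3
After char 5 ('s'=44): chars_in_quartet=2 acc=0x9EC bytes_emitted=3
After char 6 ('C'=2): chars_in_quartet=3 acc=0x27B02 bytes_emitted=3
After char 7 ('2'=54): chars_in_quartet=4 acc=0x9EC0B6 -> emit 9E C0 B6, reset; bytes_emitted=6
After char 8 ('e'=30): chars_in_quartet=1 acc=0x1E bytes_emitted=6
After char 9 ('o'=40): chars_in_quartet=2 acc=0x7A8 bytes_emitted=6
After char 10 ('8'=60): chars_in_quartet=3 acc=0x1EA3C bytes_emitted=6
Padding '=': partial quartet acc=0x1EA3C -> emit 7A 8F; bytes_emitted=8

Answer: EE B0 4E 9E C0 B6 7A 8F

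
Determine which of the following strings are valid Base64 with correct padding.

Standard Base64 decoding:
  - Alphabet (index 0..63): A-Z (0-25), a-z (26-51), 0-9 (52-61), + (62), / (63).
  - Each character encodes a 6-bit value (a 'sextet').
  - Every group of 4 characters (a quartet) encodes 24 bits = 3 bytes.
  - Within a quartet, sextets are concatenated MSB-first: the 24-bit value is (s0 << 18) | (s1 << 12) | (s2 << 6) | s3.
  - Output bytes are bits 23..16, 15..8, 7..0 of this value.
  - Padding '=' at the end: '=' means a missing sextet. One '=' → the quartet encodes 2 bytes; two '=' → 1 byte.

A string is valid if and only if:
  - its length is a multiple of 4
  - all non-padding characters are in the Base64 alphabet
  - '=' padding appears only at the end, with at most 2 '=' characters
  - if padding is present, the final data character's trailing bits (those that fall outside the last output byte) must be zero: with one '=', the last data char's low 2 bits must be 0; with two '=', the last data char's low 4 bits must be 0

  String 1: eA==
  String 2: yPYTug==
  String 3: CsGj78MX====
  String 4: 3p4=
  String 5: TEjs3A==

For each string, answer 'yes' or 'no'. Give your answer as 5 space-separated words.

Answer: yes yes no yes yes

Derivation:
String 1: 'eA==' → valid
String 2: 'yPYTug==' → valid
String 3: 'CsGj78MX====' → invalid (4 pad chars (max 2))
String 4: '3p4=' → valid
String 5: 'TEjs3A==' → valid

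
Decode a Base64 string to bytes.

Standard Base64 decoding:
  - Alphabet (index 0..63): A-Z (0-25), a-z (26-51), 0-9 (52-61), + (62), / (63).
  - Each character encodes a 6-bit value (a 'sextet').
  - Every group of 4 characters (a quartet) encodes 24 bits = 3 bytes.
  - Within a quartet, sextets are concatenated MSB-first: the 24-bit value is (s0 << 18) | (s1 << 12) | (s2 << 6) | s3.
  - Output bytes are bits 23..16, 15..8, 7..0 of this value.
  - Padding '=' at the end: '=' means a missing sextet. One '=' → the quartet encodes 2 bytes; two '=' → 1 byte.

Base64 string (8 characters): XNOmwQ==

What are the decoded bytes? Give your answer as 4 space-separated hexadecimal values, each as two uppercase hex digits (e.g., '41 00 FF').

Answer: 5C D3 A6 C1

Derivation:
After char 0 ('X'=23): chars_in_quartet=1 acc=0x17 bytes_emitted=0
After char 1 ('N'=13): chars_in_quartet=2 acc=0x5CD bytes_emitted=0
After char 2 ('O'=14): chars_in_quartet=3 acc=0x1734E bytes_emitted=0
After char 3 ('m'=38): chars_in_quartet=4 acc=0x5CD3A6 -> emit 5C D3 A6, reset; bytes_emitted=3
After char 4 ('w'=48): chars_in_quartet=1 acc=0x30 bytes_emitted=3
After char 5 ('Q'=16): chars_in_quartet=2 acc=0xC10 bytes_emitted=3
Padding '==': partial quartet acc=0xC10 -> emit C1; bytes_emitted=4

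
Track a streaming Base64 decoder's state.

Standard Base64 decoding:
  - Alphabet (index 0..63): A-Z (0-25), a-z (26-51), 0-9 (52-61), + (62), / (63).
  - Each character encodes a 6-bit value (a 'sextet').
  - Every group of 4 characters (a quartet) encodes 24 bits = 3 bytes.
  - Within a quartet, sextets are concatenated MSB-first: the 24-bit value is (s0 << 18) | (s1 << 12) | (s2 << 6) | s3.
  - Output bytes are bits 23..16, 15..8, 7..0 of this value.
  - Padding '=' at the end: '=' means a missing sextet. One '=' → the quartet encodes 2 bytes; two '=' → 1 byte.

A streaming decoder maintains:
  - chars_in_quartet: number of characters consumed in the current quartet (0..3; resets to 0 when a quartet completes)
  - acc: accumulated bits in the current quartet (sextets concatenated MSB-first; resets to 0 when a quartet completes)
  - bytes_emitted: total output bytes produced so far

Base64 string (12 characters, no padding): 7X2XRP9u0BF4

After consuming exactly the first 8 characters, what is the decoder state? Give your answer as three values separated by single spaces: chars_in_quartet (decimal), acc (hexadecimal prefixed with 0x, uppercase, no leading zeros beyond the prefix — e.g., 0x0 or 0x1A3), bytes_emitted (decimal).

Answer: 0 0x0 6

Derivation:
After char 0 ('7'=59): chars_in_quartet=1 acc=0x3B bytes_emitted=0
After char 1 ('X'=23): chars_in_quartet=2 acc=0xED7 bytes_emitted=0
After char 2 ('2'=54): chars_in_quartet=3 acc=0x3B5F6 bytes_emitted=0
After char 3 ('X'=23): chars_in_quartet=4 acc=0xED7D97 -> emit ED 7D 97, reset; bytes_emitted=3
After char 4 ('R'=17): chars_in_quartet=1 acc=0x11 bytes_emitted=3
After char 5 ('P'=15): chars_in_quartet=2 acc=0x44F bytes_emitted=3
After char 6 ('9'=61): chars_in_quartet=3 acc=0x113FD bytes_emitted=3
After char 7 ('u'=46): chars_in_quartet=4 acc=0x44FF6E -> emit 44 FF 6E, reset; bytes_emitted=6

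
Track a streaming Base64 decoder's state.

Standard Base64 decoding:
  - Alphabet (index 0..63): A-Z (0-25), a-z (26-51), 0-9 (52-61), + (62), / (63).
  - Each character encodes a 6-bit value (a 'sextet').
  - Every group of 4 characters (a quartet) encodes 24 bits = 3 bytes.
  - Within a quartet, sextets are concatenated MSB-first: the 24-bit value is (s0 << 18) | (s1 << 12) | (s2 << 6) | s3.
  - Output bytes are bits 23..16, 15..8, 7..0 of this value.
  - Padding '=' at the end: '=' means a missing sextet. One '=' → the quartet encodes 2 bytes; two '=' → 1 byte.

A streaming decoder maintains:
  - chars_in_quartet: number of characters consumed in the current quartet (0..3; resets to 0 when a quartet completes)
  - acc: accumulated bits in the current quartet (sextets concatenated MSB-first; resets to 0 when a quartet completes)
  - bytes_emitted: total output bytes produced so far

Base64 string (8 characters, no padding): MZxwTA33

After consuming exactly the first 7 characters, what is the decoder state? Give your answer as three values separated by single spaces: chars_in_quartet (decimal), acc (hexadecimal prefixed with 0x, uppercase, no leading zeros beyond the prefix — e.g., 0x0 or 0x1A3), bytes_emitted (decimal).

Answer: 3 0x13037 3

Derivation:
After char 0 ('M'=12): chars_in_quartet=1 acc=0xC bytes_emitted=0
After char 1 ('Z'=25): chars_in_quartet=2 acc=0x319 bytes_emitted=0
After char 2 ('x'=49): chars_in_quartet=3 acc=0xC671 bytes_emitted=0
After char 3 ('w'=48): chars_in_quartet=4 acc=0x319C70 -> emit 31 9C 70, reset; bytes_emitted=3
After char 4 ('T'=19): chars_in_quartet=1 acc=0x13 bytes_emitted=3
After char 5 ('A'=0): chars_in_quartet=2 acc=0x4C0 bytes_emitted=3
After char 6 ('3'=55): chars_in_quartet=3 acc=0x13037 bytes_emitted=3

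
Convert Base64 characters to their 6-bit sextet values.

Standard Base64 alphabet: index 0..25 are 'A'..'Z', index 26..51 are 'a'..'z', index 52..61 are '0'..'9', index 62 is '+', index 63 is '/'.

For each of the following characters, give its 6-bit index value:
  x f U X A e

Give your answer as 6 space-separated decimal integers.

Answer: 49 31 20 23 0 30

Derivation:
'x': a..z range, 26 + ord('x') − ord('a') = 49
'f': a..z range, 26 + ord('f') − ord('a') = 31
'U': A..Z range, ord('U') − ord('A') = 20
'X': A..Z range, ord('X') − ord('A') = 23
'A': A..Z range, ord('A') − ord('A') = 0
'e': a..z range, 26 + ord('e') − ord('a') = 30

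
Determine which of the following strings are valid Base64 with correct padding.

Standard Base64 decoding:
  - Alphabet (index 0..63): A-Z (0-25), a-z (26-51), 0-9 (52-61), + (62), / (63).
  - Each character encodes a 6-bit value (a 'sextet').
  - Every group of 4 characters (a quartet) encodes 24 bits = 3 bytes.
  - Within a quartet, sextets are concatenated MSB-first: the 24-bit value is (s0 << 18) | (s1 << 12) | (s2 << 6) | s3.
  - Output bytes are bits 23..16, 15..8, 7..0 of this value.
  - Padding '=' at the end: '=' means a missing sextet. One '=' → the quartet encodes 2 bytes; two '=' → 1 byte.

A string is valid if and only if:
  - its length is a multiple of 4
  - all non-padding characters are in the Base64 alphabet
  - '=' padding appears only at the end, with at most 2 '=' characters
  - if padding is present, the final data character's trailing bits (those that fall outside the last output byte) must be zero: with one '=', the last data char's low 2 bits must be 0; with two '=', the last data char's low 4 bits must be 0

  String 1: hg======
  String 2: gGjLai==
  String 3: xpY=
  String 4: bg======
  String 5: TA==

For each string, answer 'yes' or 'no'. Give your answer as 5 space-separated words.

String 1: 'hg======' → invalid (6 pad chars (max 2))
String 2: 'gGjLai==' → invalid (bad trailing bits)
String 3: 'xpY=' → valid
String 4: 'bg======' → invalid (6 pad chars (max 2))
String 5: 'TA==' → valid

Answer: no no yes no yes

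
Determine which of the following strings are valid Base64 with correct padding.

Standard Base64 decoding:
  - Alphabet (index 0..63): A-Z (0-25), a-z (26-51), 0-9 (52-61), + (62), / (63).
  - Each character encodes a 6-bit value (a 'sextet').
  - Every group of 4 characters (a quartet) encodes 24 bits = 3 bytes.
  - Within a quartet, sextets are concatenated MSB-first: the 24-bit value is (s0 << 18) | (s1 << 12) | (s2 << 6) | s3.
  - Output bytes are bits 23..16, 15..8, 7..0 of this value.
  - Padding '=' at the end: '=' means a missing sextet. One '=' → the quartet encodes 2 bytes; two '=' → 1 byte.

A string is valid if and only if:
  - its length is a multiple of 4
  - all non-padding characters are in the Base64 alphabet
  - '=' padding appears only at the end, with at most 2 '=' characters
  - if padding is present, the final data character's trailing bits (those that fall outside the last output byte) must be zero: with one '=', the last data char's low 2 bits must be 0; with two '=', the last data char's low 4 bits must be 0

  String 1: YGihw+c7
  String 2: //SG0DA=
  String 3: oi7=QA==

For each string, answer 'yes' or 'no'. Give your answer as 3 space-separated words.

String 1: 'YGihw+c7' → valid
String 2: '//SG0DA=' → valid
String 3: 'oi7=QA==' → invalid (bad char(s): ['=']; '=' in middle)

Answer: yes yes no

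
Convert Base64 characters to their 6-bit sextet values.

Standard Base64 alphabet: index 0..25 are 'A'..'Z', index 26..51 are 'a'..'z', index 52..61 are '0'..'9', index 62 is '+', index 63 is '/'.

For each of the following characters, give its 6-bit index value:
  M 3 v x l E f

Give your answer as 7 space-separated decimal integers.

'M': A..Z range, ord('M') − ord('A') = 12
'3': 0..9 range, 52 + ord('3') − ord('0') = 55
'v': a..z range, 26 + ord('v') − ord('a') = 47
'x': a..z range, 26 + ord('x') − ord('a') = 49
'l': a..z range, 26 + ord('l') − ord('a') = 37
'E': A..Z range, ord('E') − ord('A') = 4
'f': a..z range, 26 + ord('f') − ord('a') = 31

Answer: 12 55 47 49 37 4 31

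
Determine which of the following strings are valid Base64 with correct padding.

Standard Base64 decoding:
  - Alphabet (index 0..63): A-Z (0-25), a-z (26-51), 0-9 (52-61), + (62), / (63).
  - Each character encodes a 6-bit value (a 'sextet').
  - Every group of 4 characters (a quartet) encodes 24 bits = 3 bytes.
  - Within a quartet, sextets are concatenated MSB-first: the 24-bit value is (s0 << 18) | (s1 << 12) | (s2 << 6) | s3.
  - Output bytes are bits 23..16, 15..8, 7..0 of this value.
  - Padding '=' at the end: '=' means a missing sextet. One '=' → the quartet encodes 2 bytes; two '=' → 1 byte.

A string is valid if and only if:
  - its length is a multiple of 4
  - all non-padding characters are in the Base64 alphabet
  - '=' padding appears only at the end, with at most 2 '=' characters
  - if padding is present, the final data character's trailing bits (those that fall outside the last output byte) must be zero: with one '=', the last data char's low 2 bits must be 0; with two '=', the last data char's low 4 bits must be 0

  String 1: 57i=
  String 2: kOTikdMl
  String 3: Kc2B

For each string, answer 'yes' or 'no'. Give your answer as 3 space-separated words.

String 1: '57i=' → invalid (bad trailing bits)
String 2: 'kOTikdMl' → valid
String 3: 'Kc2B' → valid

Answer: no yes yes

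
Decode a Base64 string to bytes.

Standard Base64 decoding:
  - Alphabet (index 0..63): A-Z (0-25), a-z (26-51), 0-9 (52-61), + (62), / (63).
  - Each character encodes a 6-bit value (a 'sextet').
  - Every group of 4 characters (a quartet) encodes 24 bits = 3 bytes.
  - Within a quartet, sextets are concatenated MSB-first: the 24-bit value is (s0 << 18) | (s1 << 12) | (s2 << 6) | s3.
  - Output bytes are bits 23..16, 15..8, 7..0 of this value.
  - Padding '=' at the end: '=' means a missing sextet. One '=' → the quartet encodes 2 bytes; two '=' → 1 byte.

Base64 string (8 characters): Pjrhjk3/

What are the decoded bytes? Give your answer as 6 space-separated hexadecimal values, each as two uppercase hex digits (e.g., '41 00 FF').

After char 0 ('P'=15): chars_in_quartet=1 acc=0xF bytes_emitted=0
After char 1 ('j'=35): chars_in_quartet=2 acc=0x3E3 bytes_emitted=0
After char 2 ('r'=43): chars_in_quartet=3 acc=0xF8EB bytes_emitted=0
After char 3 ('h'=33): chars_in_quartet=4 acc=0x3E3AE1 -> emit 3E 3A E1, reset; bytes_emitted=3
After char 4 ('j'=35): chars_in_quartet=1 acc=0x23 bytes_emitted=3
After char 5 ('k'=36): chars_in_quartet=2 acc=0x8E4 bytes_emitted=3
After char 6 ('3'=55): chars_in_quartet=3 acc=0x23937 bytes_emitted=3
After char 7 ('/'=63): chars_in_quartet=4 acc=0x8E4DFF -> emit 8E 4D FF, reset; bytes_emitted=6

Answer: 3E 3A E1 8E 4D FF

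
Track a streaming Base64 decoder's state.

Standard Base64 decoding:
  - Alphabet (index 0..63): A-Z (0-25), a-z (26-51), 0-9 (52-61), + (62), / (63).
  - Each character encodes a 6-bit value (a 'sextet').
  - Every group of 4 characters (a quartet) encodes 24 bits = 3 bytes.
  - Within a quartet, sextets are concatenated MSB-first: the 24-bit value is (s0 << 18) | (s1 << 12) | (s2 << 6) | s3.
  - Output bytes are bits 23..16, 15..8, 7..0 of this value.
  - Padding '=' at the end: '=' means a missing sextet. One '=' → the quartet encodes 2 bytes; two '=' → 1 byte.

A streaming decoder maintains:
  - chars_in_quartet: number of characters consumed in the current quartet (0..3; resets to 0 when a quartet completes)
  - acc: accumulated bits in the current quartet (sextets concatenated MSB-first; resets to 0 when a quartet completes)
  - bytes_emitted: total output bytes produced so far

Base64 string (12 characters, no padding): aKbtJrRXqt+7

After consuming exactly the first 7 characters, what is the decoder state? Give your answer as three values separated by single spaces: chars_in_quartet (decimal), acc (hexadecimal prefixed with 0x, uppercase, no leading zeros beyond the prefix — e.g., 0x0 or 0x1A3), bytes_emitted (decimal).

Answer: 3 0x9AD1 3

Derivation:
After char 0 ('a'=26): chars_in_quartet=1 acc=0x1A bytes_emitted=0
After char 1 ('K'=10): chars_in_quartet=2 acc=0x68A bytes_emitted=0
After char 2 ('b'=27): chars_in_quartet=3 acc=0x1A29B bytes_emitted=0
After char 3 ('t'=45): chars_in_quartet=4 acc=0x68A6ED -> emit 68 A6 ED, reset; bytes_emitted=3
After char 4 ('J'=9): chars_in_quartet=1 acc=0x9 bytes_emitted=3
After char 5 ('r'=43): chars_in_quartet=2 acc=0x26B bytes_emitted=3
After char 6 ('R'=17): chars_in_quartet=3 acc=0x9AD1 bytes_emitted=3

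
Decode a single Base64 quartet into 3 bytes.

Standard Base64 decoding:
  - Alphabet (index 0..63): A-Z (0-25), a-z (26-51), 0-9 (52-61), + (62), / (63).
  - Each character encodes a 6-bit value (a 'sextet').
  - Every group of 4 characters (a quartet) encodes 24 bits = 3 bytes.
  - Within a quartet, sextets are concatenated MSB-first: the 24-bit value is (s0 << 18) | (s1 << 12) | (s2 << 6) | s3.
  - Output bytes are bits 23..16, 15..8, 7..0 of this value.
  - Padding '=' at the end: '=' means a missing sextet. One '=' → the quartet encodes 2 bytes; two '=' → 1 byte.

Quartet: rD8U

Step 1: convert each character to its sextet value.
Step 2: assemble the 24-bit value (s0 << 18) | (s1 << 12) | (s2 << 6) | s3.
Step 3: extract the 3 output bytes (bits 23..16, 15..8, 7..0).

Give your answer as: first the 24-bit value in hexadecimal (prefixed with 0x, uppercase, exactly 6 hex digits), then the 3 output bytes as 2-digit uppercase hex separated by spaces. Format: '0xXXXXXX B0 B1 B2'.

Sextets: r=43, D=3, 8=60, U=20
24-bit: (43<<18) | (3<<12) | (60<<6) | 20
      = 0xAC0000 | 0x003000 | 0x000F00 | 0x000014
      = 0xAC3F14
Bytes: (v>>16)&0xFF=AC, (v>>8)&0xFF=3F, v&0xFF=14

Answer: 0xAC3F14 AC 3F 14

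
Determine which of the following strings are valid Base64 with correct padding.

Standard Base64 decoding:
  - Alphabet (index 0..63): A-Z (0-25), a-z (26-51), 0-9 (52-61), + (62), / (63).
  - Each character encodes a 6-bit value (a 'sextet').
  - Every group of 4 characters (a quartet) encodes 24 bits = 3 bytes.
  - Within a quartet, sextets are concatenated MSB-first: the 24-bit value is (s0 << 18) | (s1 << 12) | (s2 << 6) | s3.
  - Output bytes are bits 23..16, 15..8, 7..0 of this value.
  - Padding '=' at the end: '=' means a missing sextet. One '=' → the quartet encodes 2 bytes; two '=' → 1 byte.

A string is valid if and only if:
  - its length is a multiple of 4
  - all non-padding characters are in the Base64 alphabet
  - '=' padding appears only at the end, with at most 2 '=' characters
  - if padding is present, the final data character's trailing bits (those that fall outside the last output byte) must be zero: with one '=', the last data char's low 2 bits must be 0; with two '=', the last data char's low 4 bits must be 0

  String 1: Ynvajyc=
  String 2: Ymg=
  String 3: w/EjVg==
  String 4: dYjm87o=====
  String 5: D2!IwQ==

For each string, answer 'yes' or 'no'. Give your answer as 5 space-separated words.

String 1: 'Ynvajyc=' → valid
String 2: 'Ymg=' → valid
String 3: 'w/EjVg==' → valid
String 4: 'dYjm87o=====' → invalid (5 pad chars (max 2))
String 5: 'D2!IwQ==' → invalid (bad char(s): ['!'])

Answer: yes yes yes no no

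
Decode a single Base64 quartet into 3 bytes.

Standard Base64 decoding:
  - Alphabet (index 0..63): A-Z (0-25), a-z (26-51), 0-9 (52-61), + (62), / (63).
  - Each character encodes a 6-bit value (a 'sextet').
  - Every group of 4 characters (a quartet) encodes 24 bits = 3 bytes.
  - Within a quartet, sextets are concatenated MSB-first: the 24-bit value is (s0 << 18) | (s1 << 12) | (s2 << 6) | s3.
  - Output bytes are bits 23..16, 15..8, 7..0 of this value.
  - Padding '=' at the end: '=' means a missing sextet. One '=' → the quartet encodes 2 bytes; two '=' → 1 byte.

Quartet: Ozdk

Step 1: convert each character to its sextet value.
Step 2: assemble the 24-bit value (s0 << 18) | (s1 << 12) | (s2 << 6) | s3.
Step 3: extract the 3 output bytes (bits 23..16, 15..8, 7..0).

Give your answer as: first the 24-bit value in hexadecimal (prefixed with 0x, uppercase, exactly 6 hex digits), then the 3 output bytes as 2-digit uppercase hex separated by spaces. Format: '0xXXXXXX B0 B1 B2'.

Answer: 0x3B3764 3B 37 64

Derivation:
Sextets: O=14, z=51, d=29, k=36
24-bit: (14<<18) | (51<<12) | (29<<6) | 36
      = 0x380000 | 0x033000 | 0x000740 | 0x000024
      = 0x3B3764
Bytes: (v>>16)&0xFF=3B, (v>>8)&0xFF=37, v&0xFF=64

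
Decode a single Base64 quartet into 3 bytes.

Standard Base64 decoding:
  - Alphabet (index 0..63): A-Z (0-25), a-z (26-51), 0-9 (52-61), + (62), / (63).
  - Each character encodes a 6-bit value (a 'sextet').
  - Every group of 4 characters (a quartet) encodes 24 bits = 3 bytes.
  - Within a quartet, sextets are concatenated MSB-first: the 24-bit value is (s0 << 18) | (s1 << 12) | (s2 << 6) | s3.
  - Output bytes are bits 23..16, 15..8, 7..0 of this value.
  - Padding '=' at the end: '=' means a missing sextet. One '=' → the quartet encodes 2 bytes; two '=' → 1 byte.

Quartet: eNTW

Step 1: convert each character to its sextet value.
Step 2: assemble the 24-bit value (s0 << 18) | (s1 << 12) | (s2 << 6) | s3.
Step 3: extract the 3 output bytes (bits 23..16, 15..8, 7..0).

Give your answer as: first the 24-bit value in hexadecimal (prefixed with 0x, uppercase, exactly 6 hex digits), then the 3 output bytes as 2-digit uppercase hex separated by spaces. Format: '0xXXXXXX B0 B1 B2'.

Sextets: e=30, N=13, T=19, W=22
24-bit: (30<<18) | (13<<12) | (19<<6) | 22
      = 0x780000 | 0x00D000 | 0x0004C0 | 0x000016
      = 0x78D4D6
Bytes: (v>>16)&0xFF=78, (v>>8)&0xFF=D4, v&0xFF=D6

Answer: 0x78D4D6 78 D4 D6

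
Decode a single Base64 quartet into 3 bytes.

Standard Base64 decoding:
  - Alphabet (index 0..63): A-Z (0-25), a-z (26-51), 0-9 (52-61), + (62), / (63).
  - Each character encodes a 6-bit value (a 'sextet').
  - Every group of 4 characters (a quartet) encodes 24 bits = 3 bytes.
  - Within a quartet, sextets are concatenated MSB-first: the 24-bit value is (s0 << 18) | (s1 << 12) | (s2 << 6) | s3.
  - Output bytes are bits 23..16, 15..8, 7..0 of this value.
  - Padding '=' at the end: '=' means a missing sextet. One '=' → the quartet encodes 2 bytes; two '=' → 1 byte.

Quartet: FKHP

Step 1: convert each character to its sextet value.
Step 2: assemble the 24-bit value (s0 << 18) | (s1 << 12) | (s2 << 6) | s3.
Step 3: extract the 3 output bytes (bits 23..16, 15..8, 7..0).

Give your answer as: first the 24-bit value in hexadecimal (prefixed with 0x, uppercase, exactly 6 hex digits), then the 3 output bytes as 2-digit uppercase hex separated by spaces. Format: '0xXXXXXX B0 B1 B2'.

Sextets: F=5, K=10, H=7, P=15
24-bit: (5<<18) | (10<<12) | (7<<6) | 15
      = 0x140000 | 0x00A000 | 0x0001C0 | 0x00000F
      = 0x14A1CF
Bytes: (v>>16)&0xFF=14, (v>>8)&0xFF=A1, v&0xFF=CF

Answer: 0x14A1CF 14 A1 CF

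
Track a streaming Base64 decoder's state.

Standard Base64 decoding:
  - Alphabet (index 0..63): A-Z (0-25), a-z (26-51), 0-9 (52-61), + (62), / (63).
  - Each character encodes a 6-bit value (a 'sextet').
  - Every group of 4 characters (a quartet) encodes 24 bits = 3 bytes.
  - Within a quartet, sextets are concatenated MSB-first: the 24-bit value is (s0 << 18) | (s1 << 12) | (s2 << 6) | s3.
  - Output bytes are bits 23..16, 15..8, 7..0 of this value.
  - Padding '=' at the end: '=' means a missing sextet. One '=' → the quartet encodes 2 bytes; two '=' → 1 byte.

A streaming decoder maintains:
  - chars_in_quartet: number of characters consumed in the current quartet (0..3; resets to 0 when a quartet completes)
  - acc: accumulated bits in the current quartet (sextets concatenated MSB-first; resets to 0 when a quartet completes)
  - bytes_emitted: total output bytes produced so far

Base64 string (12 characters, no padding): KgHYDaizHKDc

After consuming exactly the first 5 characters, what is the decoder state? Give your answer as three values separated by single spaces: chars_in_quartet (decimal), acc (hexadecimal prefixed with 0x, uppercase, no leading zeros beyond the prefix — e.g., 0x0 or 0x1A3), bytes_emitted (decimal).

After char 0 ('K'=10): chars_in_quartet=1 acc=0xA bytes_emitted=0
After char 1 ('g'=32): chars_in_quartet=2 acc=0x2A0 bytes_emitted=0
After char 2 ('H'=7): chars_in_quartet=3 acc=0xA807 bytes_emitted=0
After char 3 ('Y'=24): chars_in_quartet=4 acc=0x2A01D8 -> emit 2A 01 D8, reset; bytes_emitted=3
After char 4 ('D'=3): chars_in_quartet=1 acc=0x3 bytes_emitted=3

Answer: 1 0x3 3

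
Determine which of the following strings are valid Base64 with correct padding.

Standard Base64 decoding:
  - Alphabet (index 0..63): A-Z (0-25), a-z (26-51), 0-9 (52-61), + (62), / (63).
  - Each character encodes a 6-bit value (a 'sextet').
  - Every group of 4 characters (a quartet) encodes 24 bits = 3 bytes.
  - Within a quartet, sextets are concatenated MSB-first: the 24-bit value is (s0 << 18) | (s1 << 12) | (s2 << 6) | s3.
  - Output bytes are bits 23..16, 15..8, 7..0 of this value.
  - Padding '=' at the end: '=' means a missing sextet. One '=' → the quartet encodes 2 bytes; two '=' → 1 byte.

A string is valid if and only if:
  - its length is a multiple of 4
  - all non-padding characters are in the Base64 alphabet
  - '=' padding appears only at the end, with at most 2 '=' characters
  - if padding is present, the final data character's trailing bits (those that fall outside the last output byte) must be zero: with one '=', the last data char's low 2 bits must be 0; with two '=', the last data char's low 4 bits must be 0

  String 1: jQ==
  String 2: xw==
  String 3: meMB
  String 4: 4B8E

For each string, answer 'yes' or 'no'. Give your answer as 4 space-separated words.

String 1: 'jQ==' → valid
String 2: 'xw==' → valid
String 3: 'meMB' → valid
String 4: '4B8E' → valid

Answer: yes yes yes yes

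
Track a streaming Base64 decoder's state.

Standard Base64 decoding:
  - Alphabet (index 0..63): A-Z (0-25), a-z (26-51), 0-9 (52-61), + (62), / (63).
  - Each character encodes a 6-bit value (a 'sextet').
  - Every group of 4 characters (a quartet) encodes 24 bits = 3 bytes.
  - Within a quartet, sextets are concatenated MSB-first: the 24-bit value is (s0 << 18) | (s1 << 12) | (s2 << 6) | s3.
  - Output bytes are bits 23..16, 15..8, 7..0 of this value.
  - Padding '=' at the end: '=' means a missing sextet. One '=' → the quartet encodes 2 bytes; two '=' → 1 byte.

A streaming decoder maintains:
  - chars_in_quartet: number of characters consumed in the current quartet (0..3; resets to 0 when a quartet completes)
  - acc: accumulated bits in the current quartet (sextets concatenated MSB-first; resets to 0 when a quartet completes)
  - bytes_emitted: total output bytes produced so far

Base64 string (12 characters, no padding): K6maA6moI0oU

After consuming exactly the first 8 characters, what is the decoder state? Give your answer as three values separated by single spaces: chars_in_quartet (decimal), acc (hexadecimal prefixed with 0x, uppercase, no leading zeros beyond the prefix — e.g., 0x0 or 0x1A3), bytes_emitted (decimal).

After char 0 ('K'=10): chars_in_quartet=1 acc=0xA bytes_emitted=0
After char 1 ('6'=58): chars_in_quartet=2 acc=0x2BA bytes_emitted=0
After char 2 ('m'=38): chars_in_quartet=3 acc=0xAEA6 bytes_emitted=0
After char 3 ('a'=26): chars_in_quartet=4 acc=0x2BA99A -> emit 2B A9 9A, reset; bytes_emitted=3
After char 4 ('A'=0): chars_in_quartet=1 acc=0x0 bytes_emitted=3
After char 5 ('6'=58): chars_in_quartet=2 acc=0x3A bytes_emitted=3
After char 6 ('m'=38): chars_in_quartet=3 acc=0xEA6 bytes_emitted=3
After char 7 ('o'=40): chars_in_quartet=4 acc=0x3A9A8 -> emit 03 A9 A8, reset; bytes_emitted=6

Answer: 0 0x0 6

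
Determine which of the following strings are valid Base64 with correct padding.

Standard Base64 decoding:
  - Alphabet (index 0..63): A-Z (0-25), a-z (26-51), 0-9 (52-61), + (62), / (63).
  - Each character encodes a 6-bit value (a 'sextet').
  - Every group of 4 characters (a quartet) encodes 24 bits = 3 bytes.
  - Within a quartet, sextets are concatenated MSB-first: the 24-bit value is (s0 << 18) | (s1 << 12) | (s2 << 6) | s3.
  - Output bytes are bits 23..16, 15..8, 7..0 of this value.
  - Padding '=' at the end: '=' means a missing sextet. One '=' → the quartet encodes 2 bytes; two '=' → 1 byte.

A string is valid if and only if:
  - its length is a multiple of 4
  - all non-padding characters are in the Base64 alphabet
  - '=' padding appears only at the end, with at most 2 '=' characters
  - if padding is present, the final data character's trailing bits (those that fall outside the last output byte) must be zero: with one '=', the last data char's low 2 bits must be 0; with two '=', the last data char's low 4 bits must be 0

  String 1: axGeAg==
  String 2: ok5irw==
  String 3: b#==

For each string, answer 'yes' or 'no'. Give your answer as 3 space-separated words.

String 1: 'axGeAg==' → valid
String 2: 'ok5irw==' → valid
String 3: 'b#==' → invalid (bad char(s): ['#'])

Answer: yes yes no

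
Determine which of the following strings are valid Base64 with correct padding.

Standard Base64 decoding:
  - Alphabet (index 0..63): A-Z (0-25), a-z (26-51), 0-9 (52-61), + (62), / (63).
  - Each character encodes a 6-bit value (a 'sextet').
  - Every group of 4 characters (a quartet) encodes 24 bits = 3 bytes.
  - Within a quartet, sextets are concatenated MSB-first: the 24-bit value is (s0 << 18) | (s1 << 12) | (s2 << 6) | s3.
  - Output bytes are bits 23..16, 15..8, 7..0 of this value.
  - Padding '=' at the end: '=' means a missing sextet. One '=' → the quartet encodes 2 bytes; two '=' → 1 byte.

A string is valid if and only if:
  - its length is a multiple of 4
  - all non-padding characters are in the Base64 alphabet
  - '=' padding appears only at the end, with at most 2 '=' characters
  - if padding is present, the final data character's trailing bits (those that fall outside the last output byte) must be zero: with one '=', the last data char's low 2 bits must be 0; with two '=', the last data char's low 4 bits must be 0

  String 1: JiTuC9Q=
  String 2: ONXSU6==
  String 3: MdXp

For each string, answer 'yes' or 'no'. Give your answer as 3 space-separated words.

String 1: 'JiTuC9Q=' → valid
String 2: 'ONXSU6==' → invalid (bad trailing bits)
String 3: 'MdXp' → valid

Answer: yes no yes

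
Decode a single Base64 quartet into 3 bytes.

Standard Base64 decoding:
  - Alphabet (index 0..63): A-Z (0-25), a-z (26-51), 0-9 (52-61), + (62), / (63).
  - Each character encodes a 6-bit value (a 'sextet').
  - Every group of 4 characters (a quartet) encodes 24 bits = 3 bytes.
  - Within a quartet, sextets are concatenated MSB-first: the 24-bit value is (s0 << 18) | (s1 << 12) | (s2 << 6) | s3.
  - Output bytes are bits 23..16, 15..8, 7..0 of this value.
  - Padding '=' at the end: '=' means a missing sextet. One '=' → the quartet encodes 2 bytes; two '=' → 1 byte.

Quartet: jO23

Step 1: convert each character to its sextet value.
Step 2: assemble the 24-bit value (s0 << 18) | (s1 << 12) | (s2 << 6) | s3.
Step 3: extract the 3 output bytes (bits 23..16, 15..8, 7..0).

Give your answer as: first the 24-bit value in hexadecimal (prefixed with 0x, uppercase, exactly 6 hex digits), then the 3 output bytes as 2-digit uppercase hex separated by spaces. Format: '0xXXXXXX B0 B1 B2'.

Answer: 0x8CEDB7 8C ED B7

Derivation:
Sextets: j=35, O=14, 2=54, 3=55
24-bit: (35<<18) | (14<<12) | (54<<6) | 55
      = 0x8C0000 | 0x00E000 | 0x000D80 | 0x000037
      = 0x8CEDB7
Bytes: (v>>16)&0xFF=8C, (v>>8)&0xFF=ED, v&0xFF=B7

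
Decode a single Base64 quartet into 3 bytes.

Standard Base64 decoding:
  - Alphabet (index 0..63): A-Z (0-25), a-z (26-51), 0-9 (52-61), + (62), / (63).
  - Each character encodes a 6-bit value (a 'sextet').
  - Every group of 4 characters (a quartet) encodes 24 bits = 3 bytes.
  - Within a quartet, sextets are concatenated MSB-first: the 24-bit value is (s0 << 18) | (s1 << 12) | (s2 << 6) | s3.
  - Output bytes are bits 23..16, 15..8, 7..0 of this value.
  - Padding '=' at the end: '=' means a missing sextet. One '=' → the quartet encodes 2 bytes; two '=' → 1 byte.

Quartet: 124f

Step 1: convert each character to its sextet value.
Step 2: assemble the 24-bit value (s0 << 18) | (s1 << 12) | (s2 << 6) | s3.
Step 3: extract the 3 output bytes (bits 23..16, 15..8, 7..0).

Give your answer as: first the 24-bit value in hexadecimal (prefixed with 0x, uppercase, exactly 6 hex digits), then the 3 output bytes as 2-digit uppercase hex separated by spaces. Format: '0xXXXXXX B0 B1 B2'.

Sextets: 1=53, 2=54, 4=56, f=31
24-bit: (53<<18) | (54<<12) | (56<<6) | 31
      = 0xD40000 | 0x036000 | 0x000E00 | 0x00001F
      = 0xD76E1F
Bytes: (v>>16)&0xFF=D7, (v>>8)&0xFF=6E, v&0xFF=1F

Answer: 0xD76E1F D7 6E 1F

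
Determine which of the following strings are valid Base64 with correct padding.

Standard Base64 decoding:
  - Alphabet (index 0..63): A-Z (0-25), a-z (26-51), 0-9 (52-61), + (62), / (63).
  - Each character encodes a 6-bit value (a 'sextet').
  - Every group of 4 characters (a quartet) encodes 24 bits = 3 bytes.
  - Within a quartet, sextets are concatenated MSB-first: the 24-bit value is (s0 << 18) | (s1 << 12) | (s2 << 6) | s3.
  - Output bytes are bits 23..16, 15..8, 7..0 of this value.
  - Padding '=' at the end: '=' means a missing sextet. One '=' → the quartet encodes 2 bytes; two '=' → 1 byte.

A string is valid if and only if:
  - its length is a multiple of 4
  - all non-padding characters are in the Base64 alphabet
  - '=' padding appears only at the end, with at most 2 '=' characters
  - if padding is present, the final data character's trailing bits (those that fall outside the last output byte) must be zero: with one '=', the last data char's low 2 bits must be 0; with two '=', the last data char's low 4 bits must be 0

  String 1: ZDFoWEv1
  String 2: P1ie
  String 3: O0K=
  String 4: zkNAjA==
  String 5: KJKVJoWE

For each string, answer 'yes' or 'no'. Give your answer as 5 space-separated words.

Answer: yes yes no yes yes

Derivation:
String 1: 'ZDFoWEv1' → valid
String 2: 'P1ie' → valid
String 3: 'O0K=' → invalid (bad trailing bits)
String 4: 'zkNAjA==' → valid
String 5: 'KJKVJoWE' → valid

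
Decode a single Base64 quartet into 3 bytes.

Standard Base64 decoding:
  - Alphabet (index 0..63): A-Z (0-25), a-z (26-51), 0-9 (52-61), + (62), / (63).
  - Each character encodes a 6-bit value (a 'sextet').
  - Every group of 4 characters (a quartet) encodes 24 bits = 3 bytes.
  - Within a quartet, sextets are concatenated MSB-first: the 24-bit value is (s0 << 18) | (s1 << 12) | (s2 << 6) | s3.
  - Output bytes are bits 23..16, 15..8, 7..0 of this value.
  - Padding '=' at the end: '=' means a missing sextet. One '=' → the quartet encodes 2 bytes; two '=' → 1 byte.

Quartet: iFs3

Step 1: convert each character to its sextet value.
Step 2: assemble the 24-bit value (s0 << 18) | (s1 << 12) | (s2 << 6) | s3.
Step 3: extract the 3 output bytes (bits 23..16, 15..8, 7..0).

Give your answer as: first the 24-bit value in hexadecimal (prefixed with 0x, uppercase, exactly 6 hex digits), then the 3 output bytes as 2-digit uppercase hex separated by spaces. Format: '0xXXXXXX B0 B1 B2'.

Sextets: i=34, F=5, s=44, 3=55
24-bit: (34<<18) | (5<<12) | (44<<6) | 55
      = 0x880000 | 0x005000 | 0x000B00 | 0x000037
      = 0x885B37
Bytes: (v>>16)&0xFF=88, (v>>8)&0xFF=5B, v&0xFF=37

Answer: 0x885B37 88 5B 37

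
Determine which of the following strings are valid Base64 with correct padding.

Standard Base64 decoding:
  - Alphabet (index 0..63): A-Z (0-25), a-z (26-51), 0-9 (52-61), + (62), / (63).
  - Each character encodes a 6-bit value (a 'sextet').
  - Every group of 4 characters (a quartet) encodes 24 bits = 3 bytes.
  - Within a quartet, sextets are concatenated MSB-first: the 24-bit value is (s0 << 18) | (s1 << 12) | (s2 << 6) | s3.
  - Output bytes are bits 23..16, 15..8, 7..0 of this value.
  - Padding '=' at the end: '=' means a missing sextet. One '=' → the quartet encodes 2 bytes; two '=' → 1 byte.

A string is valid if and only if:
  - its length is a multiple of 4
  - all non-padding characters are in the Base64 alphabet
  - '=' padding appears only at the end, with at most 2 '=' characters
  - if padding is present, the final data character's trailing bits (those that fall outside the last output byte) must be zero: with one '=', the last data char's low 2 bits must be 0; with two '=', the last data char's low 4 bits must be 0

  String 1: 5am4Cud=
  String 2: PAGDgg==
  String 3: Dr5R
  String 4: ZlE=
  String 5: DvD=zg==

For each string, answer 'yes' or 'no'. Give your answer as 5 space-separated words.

Answer: no yes yes yes no

Derivation:
String 1: '5am4Cud=' → invalid (bad trailing bits)
String 2: 'PAGDgg==' → valid
String 3: 'Dr5R' → valid
String 4: 'ZlE=' → valid
String 5: 'DvD=zg==' → invalid (bad char(s): ['=']; '=' in middle)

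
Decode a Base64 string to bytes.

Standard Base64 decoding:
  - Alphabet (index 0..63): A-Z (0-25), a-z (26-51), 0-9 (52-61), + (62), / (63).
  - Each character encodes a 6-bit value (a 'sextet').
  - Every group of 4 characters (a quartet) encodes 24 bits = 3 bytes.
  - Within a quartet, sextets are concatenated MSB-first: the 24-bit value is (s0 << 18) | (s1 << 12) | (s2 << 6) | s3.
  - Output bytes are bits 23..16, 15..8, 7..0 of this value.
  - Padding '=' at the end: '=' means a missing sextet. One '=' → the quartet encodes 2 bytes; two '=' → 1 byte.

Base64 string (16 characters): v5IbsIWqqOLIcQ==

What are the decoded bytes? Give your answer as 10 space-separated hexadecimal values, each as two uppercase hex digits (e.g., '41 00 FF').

Answer: BF 92 1B B0 85 AA A8 E2 C8 71

Derivation:
After char 0 ('v'=47): chars_in_quartet=1 acc=0x2F bytes_emitted=0
After char 1 ('5'=57): chars_in_quartet=2 acc=0xBF9 bytes_emitted=0
After char 2 ('I'=8): chars_in_quartet=3 acc=0x2FE48 bytes_emitted=0
After char 3 ('b'=27): chars_in_quartet=4 acc=0xBF921B -> emit BF 92 1B, reset; bytes_emitted=3
After char 4 ('s'=44): chars_in_quartet=1 acc=0x2C bytes_emitted=3
After char 5 ('I'=8): chars_in_quartet=2 acc=0xB08 bytes_emitted=3
After char 6 ('W'=22): chars_in_quartet=3 acc=0x2C216 bytes_emitted=3
After char 7 ('q'=42): chars_in_quartet=4 acc=0xB085AA -> emit B0 85 AA, reset; bytes_emitted=6
After char 8 ('q'=42): chars_in_quartet=1 acc=0x2A bytes_emitted=6
After char 9 ('O'=14): chars_in_quartet=2 acc=0xA8E bytes_emitted=6
After char 10 ('L'=11): chars_in_quartet=3 acc=0x2A38B bytes_emitted=6
After char 11 ('I'=8): chars_in_quartet=4 acc=0xA8E2C8 -> emit A8 E2 C8, reset; bytes_emitted=9
After char 12 ('c'=28): chars_in_quartet=1 acc=0x1C bytes_emitted=9
After char 13 ('Q'=16): chars_in_quartet=2 acc=0x710 bytes_emitted=9
Padding '==': partial quartet acc=0x710 -> emit 71; bytes_emitted=10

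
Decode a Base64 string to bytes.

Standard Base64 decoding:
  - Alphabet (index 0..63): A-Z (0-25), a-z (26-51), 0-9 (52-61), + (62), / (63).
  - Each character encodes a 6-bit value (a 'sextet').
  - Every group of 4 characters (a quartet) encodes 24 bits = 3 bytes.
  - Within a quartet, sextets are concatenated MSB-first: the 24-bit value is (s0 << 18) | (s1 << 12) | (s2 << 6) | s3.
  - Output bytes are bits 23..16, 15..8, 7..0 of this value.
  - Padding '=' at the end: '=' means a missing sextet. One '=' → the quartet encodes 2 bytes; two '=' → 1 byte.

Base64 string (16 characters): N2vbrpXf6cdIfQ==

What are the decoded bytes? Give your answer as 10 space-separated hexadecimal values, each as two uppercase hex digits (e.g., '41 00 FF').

After char 0 ('N'=13): chars_in_quartet=1 acc=0xD bytes_emitted=0
After char 1 ('2'=54): chars_in_quartet=2 acc=0x376 bytes_emitted=0
After char 2 ('v'=47): chars_in_quartet=3 acc=0xDDAF bytes_emitted=0
After char 3 ('b'=27): chars_in_quartet=4 acc=0x376BDB -> emit 37 6B DB, reset; bytes_emitted=3
After char 4 ('r'=43): chars_in_quartet=1 acc=0x2B bytes_emitted=3
After char 5 ('p'=41): chars_in_quartet=2 acc=0xAE9 bytes_emitted=3
After char 6 ('X'=23): chars_in_quartet=3 acc=0x2BA57 bytes_emitted=3
After char 7 ('f'=31): chars_in_quartet=4 acc=0xAE95DF -> emit AE 95 DF, reset; bytes_emitted=6
After char 8 ('6'=58): chars_in_quartet=1 acc=0x3A bytes_emitted=6
After char 9 ('c'=28): chars_in_quartet=2 acc=0xE9C bytes_emitted=6
After char 10 ('d'=29): chars_in_quartet=3 acc=0x3A71D bytes_emitted=6
After char 11 ('I'=8): chars_in_quartet=4 acc=0xE9C748 -> emit E9 C7 48, reset; bytes_emitted=9
After char 12 ('f'=31): chars_in_quartet=1 acc=0x1F bytes_emitted=9
After char 13 ('Q'=16): chars_in_quartet=2 acc=0x7D0 bytes_emitted=9
Padding '==': partial quartet acc=0x7D0 -> emit 7D; bytes_emitted=10

Answer: 37 6B DB AE 95 DF E9 C7 48 7D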